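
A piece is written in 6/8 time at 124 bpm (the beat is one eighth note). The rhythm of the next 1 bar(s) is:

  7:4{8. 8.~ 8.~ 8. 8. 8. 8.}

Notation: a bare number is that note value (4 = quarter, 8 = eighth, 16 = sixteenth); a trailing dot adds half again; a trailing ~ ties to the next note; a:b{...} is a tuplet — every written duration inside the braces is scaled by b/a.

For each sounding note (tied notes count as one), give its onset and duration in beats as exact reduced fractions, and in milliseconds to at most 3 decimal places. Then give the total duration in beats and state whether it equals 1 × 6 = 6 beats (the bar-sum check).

1) 0.0ms=0b +414.747ms=6/7b
2) 414.747ms=6/7b +1244.24ms=18/7b
3) 1658.986ms=24/7b +414.747ms=6/7b
4) 2073.733ms=30/7b +414.747ms=6/7b
5) 2488.479ms=36/7b +414.747ms=6/7b
Σ=6b of 6 (124bpm 6/8) — PASS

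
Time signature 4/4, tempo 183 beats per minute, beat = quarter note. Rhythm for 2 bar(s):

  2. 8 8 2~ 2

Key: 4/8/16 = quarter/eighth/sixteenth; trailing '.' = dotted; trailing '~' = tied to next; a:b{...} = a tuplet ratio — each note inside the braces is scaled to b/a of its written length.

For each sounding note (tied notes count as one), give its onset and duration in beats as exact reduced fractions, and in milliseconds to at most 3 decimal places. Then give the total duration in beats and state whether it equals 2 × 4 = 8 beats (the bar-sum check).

1) 0.0ms=0b +983.607ms=3b
2) 983.607ms=3b +163.934ms=1/2b
3) 1147.541ms=7/2b +163.934ms=1/2b
4) 1311.475ms=4b +1311.475ms=4b
Σ=8b of 8 (183bpm 4/4) — PASS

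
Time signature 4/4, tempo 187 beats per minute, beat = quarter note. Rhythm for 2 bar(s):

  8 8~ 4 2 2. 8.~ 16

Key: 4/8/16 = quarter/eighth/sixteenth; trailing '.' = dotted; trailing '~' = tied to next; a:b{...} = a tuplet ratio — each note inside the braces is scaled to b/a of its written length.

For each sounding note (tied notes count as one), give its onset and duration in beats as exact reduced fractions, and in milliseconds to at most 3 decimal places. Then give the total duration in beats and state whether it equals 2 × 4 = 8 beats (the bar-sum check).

1) 0.0ms=0b +160.428ms=1/2b
2) 160.428ms=1/2b +481.283ms=3/2b
3) 641.711ms=2b +641.711ms=2b
4) 1283.422ms=4b +962.567ms=3b
5) 2245.989ms=7b +320.856ms=1b
Σ=8b of 8 (187bpm 4/4) — PASS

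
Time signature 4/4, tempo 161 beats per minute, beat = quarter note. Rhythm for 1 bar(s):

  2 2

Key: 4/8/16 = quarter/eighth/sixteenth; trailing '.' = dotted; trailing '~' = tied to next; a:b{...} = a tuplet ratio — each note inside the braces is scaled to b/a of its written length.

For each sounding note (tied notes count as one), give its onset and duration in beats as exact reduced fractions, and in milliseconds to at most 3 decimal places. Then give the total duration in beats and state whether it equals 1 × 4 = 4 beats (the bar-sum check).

1) 0.0ms=0b +745.342ms=2b
2) 745.342ms=2b +745.342ms=2b
Σ=4b of 4 (161bpm 4/4) — PASS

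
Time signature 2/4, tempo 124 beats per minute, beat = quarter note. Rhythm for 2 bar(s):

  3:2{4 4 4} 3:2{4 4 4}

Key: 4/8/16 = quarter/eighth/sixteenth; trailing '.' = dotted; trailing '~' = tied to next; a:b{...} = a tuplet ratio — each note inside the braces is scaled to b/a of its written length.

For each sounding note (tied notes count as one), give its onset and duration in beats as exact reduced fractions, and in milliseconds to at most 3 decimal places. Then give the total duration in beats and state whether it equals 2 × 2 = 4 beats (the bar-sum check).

1) 0.0ms=0b +322.581ms=2/3b
2) 322.581ms=2/3b +322.581ms=2/3b
3) 645.161ms=4/3b +322.581ms=2/3b
4) 967.742ms=2b +322.581ms=2/3b
5) 1290.323ms=8/3b +322.581ms=2/3b
6) 1612.903ms=10/3b +322.581ms=2/3b
Σ=4b of 4 (124bpm 2/4) — PASS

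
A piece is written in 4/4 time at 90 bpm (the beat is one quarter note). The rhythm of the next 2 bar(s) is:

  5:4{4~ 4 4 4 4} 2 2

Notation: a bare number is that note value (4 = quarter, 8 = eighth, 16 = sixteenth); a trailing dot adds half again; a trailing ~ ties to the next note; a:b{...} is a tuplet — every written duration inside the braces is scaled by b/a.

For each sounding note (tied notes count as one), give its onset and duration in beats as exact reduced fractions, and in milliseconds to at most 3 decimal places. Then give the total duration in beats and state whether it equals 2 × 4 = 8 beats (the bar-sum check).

1) 0.0ms=0b +1066.667ms=8/5b
2) 1066.667ms=8/5b +533.333ms=4/5b
3) 1600.0ms=12/5b +533.333ms=4/5b
4) 2133.333ms=16/5b +533.333ms=4/5b
5) 2666.667ms=4b +1333.333ms=2b
6) 4000.0ms=6b +1333.333ms=2b
Σ=8b of 8 (90bpm 4/4) — PASS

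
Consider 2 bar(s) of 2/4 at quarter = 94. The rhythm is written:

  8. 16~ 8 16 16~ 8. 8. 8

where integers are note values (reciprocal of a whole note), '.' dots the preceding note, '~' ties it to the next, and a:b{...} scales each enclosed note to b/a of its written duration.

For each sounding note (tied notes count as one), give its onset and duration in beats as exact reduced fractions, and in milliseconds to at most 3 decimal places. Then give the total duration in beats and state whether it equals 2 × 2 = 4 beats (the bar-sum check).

1) 0.0ms=0b +478.723ms=3/4b
2) 478.723ms=3/4b +478.723ms=3/4b
3) 957.447ms=3/2b +159.574ms=1/4b
4) 1117.021ms=7/4b +638.298ms=1b
5) 1755.319ms=11/4b +478.723ms=3/4b
6) 2234.043ms=7/2b +319.149ms=1/2b
Σ=4b of 4 (94bpm 2/4) — PASS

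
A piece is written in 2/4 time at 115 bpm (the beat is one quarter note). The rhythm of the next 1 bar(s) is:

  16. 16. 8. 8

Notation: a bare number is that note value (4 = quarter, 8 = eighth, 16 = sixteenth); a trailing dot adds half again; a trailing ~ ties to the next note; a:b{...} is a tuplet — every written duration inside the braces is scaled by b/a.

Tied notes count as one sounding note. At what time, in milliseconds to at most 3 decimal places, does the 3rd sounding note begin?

note 3 onset = 3/4b = 391.304ms

1. 0.0ms @ 0 + 195.652ms (3/8)
2. 195.652ms @ 3/8 + 195.652ms (3/8)
3. 391.304ms @ 3/4 + 391.304ms (3/4)
4. 782.609ms @ 3/2 + 260.87ms (1/2)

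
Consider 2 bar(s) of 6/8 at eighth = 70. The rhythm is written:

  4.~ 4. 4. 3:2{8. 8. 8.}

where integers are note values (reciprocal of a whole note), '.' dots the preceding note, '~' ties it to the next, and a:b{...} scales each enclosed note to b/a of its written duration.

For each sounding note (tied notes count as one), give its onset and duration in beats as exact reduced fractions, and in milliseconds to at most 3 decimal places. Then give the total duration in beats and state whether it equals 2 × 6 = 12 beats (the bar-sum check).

1) 0.0ms=0b +5142.857ms=6b
2) 5142.857ms=6b +2571.429ms=3b
3) 7714.286ms=9b +857.143ms=1b
4) 8571.429ms=10b +857.143ms=1b
5) 9428.571ms=11b +857.143ms=1b
Σ=12b of 12 (70bpm 6/8) — PASS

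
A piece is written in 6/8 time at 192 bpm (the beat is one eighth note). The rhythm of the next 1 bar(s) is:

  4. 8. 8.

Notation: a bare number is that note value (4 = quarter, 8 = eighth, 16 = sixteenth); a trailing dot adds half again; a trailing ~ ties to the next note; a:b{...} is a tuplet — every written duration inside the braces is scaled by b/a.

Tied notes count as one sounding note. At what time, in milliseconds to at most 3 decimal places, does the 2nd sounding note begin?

note 2 onset = 3b = 937.5ms

1. 0.0ms @ 0 + 937.5ms (3)
2. 937.5ms @ 3 + 468.75ms (3/2)
3. 1406.25ms @ 9/2 + 468.75ms (3/2)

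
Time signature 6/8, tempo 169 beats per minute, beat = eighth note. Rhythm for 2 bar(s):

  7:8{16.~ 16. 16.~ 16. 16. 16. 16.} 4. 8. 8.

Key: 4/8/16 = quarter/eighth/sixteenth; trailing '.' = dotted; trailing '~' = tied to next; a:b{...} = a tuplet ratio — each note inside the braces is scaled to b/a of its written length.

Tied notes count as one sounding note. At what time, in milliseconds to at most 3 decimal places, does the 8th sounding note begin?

1. 0.0ms @ 0 + 608.622ms (12/7)
2. 608.622ms @ 12/7 + 608.622ms (12/7)
3. 1217.244ms @ 24/7 + 304.311ms (6/7)
4. 1521.555ms @ 30/7 + 304.311ms (6/7)
5. 1825.866ms @ 36/7 + 304.311ms (6/7)
6. 2130.178ms @ 6 + 1065.089ms (3)
7. 3195.266ms @ 9 + 532.544ms (3/2)
8. 3727.811ms @ 21/2 + 532.544ms (3/2)

note 8 onset = 21/2b = 3727.811ms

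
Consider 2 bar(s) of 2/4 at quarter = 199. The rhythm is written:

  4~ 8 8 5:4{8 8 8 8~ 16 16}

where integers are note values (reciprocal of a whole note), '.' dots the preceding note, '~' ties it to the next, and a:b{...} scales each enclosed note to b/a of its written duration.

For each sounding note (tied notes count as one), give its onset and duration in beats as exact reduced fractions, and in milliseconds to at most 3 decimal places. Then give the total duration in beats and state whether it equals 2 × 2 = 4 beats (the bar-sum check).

1) 0.0ms=0b +452.261ms=3/2b
2) 452.261ms=3/2b +150.754ms=1/2b
3) 603.015ms=2b +120.603ms=2/5b
4) 723.618ms=12/5b +120.603ms=2/5b
5) 844.221ms=14/5b +120.603ms=2/5b
6) 964.824ms=16/5b +180.905ms=3/5b
7) 1145.729ms=19/5b +60.302ms=1/5b
Σ=4b of 4 (199bpm 2/4) — PASS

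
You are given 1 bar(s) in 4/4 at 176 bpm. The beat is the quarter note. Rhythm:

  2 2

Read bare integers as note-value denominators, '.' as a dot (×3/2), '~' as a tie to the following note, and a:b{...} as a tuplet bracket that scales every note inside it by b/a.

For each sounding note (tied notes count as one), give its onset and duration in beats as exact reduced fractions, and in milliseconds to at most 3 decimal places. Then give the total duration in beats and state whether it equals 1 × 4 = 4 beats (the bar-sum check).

1) 0.0ms=0b +681.818ms=2b
2) 681.818ms=2b +681.818ms=2b
Σ=4b of 4 (176bpm 4/4) — PASS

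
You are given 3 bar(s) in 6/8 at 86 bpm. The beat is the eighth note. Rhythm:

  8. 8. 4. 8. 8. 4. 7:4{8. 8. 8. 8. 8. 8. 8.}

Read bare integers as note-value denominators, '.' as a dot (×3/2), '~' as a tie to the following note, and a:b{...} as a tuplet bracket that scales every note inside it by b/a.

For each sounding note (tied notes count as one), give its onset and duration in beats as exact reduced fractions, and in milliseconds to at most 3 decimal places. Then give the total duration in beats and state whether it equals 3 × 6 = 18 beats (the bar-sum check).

1) 0.0ms=0b +1046.512ms=3/2b
2) 1046.512ms=3/2b +1046.512ms=3/2b
3) 2093.023ms=3b +2093.023ms=3b
4) 4186.047ms=6b +1046.512ms=3/2b
5) 5232.558ms=15/2b +1046.512ms=3/2b
6) 6279.07ms=9b +2093.023ms=3b
7) 8372.093ms=12b +598.007ms=6/7b
8) 8970.1ms=90/7b +598.007ms=6/7b
9) 9568.106ms=96/7b +598.007ms=6/7b
10) 10166.113ms=102/7b +598.007ms=6/7b
11) 10764.12ms=108/7b +598.007ms=6/7b
12) 11362.126ms=114/7b +598.007ms=6/7b
13) 11960.133ms=120/7b +598.007ms=6/7b
Σ=18b of 18 (86bpm 6/8) — PASS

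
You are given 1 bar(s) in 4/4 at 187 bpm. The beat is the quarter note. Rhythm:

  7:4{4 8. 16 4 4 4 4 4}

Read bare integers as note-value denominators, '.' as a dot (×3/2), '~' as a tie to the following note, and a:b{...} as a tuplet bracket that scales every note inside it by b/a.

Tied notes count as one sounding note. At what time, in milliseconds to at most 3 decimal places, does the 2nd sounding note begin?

1. 0.0ms @ 0 + 183.346ms (4/7)
2. 183.346ms @ 4/7 + 137.51ms (3/7)
3. 320.856ms @ 1 + 45.837ms (1/7)
4. 366.692ms @ 8/7 + 183.346ms (4/7)
5. 550.038ms @ 12/7 + 183.346ms (4/7)
6. 733.384ms @ 16/7 + 183.346ms (4/7)
7. 916.73ms @ 20/7 + 183.346ms (4/7)
8. 1100.076ms @ 24/7 + 183.346ms (4/7)

note 2 onset = 4/7b = 183.346ms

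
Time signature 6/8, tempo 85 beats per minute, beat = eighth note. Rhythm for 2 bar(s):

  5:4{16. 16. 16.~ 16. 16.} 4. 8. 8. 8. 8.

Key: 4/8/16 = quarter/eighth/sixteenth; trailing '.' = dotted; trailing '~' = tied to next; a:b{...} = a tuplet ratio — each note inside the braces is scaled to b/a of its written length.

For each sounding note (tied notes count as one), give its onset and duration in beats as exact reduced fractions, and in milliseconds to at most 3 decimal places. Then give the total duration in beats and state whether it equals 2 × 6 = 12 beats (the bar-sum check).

1) 0.0ms=0b +423.529ms=3/5b
2) 423.529ms=3/5b +423.529ms=3/5b
3) 847.059ms=6/5b +847.059ms=6/5b
4) 1694.118ms=12/5b +423.529ms=3/5b
5) 2117.647ms=3b +2117.647ms=3b
6) 4235.294ms=6b +1058.824ms=3/2b
7) 5294.118ms=15/2b +1058.824ms=3/2b
8) 6352.941ms=9b +1058.824ms=3/2b
9) 7411.765ms=21/2b +1058.824ms=3/2b
Σ=12b of 12 (85bpm 6/8) — PASS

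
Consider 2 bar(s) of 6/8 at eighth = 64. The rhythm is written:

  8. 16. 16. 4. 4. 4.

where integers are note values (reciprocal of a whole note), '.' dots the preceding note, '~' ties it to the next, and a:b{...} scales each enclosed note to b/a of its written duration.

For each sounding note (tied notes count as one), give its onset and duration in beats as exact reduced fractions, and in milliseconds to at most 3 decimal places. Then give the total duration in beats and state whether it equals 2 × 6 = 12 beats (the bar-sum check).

1) 0.0ms=0b +1406.25ms=3/2b
2) 1406.25ms=3/2b +703.125ms=3/4b
3) 2109.375ms=9/4b +703.125ms=3/4b
4) 2812.5ms=3b +2812.5ms=3b
5) 5625.0ms=6b +2812.5ms=3b
6) 8437.5ms=9b +2812.5ms=3b
Σ=12b of 12 (64bpm 6/8) — PASS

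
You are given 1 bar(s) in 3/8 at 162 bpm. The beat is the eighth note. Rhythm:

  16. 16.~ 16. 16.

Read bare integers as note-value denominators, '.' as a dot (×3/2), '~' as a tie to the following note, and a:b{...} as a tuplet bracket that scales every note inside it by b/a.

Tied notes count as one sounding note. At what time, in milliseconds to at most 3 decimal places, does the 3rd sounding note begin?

note 3 onset = 9/4b = 833.333ms

1. 0.0ms @ 0 + 277.778ms (3/4)
2. 277.778ms @ 3/4 + 555.556ms (3/2)
3. 833.333ms @ 9/4 + 277.778ms (3/4)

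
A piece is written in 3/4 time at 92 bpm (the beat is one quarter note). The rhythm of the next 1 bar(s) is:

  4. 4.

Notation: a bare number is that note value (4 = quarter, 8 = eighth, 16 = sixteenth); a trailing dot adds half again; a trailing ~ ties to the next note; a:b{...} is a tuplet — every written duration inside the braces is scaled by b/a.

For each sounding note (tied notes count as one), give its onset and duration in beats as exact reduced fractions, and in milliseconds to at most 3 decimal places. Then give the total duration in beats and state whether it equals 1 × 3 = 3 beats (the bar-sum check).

1) 0.0ms=0b +978.261ms=3/2b
2) 978.261ms=3/2b +978.261ms=3/2b
Σ=3b of 3 (92bpm 3/4) — PASS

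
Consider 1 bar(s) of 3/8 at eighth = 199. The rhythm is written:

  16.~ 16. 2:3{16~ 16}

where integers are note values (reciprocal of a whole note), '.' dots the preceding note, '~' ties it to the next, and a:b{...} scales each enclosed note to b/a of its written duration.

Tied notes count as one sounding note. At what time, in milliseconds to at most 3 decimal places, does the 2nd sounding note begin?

1. 0.0ms @ 0 + 452.261ms (3/2)
2. 452.261ms @ 3/2 + 452.261ms (3/2)

note 2 onset = 3/2b = 452.261ms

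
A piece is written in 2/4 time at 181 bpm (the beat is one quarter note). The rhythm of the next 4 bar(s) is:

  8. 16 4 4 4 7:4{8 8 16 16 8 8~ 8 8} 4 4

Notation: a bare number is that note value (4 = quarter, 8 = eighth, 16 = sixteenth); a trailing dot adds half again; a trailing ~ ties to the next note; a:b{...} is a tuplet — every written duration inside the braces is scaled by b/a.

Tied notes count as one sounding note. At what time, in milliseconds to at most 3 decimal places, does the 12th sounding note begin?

note 12 onset = 40/7b = 1894.238ms

1. 0.0ms @ 0 + 248.619ms (3/4)
2. 248.619ms @ 3/4 + 82.873ms (1/4)
3. 331.492ms @ 1 + 331.492ms (1)
4. 662.983ms @ 2 + 331.492ms (1)
5. 994.475ms @ 3 + 331.492ms (1)
6. 1325.967ms @ 4 + 94.712ms (2/7)
7. 1420.679ms @ 30/7 + 94.712ms (2/7)
8. 1515.391ms @ 32/7 + 47.356ms (1/7)
9. 1562.747ms @ 33/7 + 47.356ms (1/7)
10. 1610.103ms @ 34/7 + 94.712ms (2/7)
11. 1704.815ms @ 36/7 + 189.424ms (4/7)
12. 1894.238ms @ 40/7 + 94.712ms (2/7)
13. 1988.95ms @ 6 + 331.492ms (1)
14. 2320.442ms @ 7 + 331.492ms (1)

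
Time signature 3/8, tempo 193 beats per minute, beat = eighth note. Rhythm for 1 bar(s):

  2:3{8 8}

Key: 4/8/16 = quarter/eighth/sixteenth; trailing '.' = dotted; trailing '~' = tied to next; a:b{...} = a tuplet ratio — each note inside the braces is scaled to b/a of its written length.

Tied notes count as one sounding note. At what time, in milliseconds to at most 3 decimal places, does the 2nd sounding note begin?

1. 0.0ms @ 0 + 466.321ms (3/2)
2. 466.321ms @ 3/2 + 466.321ms (3/2)

note 2 onset = 3/2b = 466.321ms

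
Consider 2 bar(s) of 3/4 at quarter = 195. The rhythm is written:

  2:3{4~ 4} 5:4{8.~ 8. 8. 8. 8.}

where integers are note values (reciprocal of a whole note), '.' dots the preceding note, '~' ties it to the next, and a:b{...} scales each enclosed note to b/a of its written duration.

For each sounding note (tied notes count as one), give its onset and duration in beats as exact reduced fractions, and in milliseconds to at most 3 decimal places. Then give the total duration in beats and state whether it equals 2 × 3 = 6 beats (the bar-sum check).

1) 0.0ms=0b +923.077ms=3b
2) 923.077ms=3b +369.231ms=6/5b
3) 1292.308ms=21/5b +184.615ms=3/5b
4) 1476.923ms=24/5b +184.615ms=3/5b
5) 1661.538ms=27/5b +184.615ms=3/5b
Σ=6b of 6 (195bpm 3/4) — PASS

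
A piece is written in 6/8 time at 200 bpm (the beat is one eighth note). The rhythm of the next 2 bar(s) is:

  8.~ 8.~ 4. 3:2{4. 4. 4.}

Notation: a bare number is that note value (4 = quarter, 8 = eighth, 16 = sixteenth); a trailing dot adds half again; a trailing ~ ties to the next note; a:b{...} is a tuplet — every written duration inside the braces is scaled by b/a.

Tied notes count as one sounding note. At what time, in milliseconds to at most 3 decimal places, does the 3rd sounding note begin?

1. 0.0ms @ 0 + 1800.0ms (6)
2. 1800.0ms @ 6 + 600.0ms (2)
3. 2400.0ms @ 8 + 600.0ms (2)
4. 3000.0ms @ 10 + 600.0ms (2)

note 3 onset = 8b = 2400.0ms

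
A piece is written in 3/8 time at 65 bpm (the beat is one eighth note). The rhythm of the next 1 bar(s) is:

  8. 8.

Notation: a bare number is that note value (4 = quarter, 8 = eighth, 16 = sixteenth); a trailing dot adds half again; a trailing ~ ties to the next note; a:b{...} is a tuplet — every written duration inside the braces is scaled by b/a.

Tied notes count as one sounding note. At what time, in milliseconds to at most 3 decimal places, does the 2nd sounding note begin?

1. 0.0ms @ 0 + 1384.615ms (3/2)
2. 1384.615ms @ 3/2 + 1384.615ms (3/2)

note 2 onset = 3/2b = 1384.615ms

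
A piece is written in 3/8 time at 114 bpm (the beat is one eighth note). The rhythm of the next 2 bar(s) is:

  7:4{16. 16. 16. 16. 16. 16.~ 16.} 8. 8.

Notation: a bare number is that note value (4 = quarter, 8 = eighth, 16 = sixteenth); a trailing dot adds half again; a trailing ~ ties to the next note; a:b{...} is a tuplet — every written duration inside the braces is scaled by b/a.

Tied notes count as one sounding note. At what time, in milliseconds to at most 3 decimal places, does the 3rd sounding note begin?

1. 0.0ms @ 0 + 225.564ms (3/7)
2. 225.564ms @ 3/7 + 225.564ms (3/7)
3. 451.128ms @ 6/7 + 225.564ms (3/7)
4. 676.692ms @ 9/7 + 225.564ms (3/7)
5. 902.256ms @ 12/7 + 225.564ms (3/7)
6. 1127.82ms @ 15/7 + 451.128ms (6/7)
7. 1578.947ms @ 3 + 789.474ms (3/2)
8. 2368.421ms @ 9/2 + 789.474ms (3/2)

note 3 onset = 6/7b = 451.128ms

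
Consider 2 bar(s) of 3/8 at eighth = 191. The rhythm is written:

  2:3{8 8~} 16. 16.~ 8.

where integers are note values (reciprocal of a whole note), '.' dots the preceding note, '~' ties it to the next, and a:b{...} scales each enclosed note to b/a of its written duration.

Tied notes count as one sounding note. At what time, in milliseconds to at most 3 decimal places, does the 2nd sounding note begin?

1. 0.0ms @ 0 + 471.204ms (3/2)
2. 471.204ms @ 3/2 + 706.806ms (9/4)
3. 1178.01ms @ 15/4 + 706.806ms (9/4)

note 2 onset = 3/2b = 471.204ms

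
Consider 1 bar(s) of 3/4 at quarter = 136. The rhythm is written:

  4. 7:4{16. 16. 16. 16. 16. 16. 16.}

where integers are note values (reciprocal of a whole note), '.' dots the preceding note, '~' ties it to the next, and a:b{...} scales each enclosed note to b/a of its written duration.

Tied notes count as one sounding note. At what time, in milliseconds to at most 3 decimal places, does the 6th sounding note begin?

note 6 onset = 33/14b = 1039.916ms

1. 0.0ms @ 0 + 661.765ms (3/2)
2. 661.765ms @ 3/2 + 94.538ms (3/14)
3. 756.303ms @ 12/7 + 94.538ms (3/14)
4. 850.84ms @ 27/14 + 94.538ms (3/14)
5. 945.378ms @ 15/7 + 94.538ms (3/14)
6. 1039.916ms @ 33/14 + 94.538ms (3/14)
7. 1134.454ms @ 18/7 + 94.538ms (3/14)
8. 1228.992ms @ 39/14 + 94.538ms (3/14)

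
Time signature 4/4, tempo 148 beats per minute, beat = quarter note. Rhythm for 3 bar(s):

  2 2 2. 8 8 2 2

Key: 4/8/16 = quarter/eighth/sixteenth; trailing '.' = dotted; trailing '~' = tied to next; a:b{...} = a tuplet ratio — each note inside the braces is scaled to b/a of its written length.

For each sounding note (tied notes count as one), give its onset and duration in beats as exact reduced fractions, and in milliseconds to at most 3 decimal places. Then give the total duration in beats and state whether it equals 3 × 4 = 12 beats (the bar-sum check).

1) 0.0ms=0b +810.811ms=2b
2) 810.811ms=2b +810.811ms=2b
3) 1621.622ms=4b +1216.216ms=3b
4) 2837.838ms=7b +202.703ms=1/2b
5) 3040.541ms=15/2b +202.703ms=1/2b
6) 3243.243ms=8b +810.811ms=2b
7) 4054.054ms=10b +810.811ms=2b
Σ=12b of 12 (148bpm 4/4) — PASS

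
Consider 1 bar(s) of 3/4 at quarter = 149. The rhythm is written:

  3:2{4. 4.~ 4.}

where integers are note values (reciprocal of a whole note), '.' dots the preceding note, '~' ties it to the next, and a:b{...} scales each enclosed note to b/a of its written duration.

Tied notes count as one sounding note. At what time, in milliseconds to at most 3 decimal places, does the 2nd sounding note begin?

1. 0.0ms @ 0 + 402.685ms (1)
2. 402.685ms @ 1 + 805.369ms (2)

note 2 onset = 1b = 402.685ms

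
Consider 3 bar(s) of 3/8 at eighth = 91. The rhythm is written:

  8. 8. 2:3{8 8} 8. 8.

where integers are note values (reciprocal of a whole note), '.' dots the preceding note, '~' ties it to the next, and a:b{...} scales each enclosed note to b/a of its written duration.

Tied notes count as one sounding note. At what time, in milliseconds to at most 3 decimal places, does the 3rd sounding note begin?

note 3 onset = 3b = 1978.022ms

1. 0.0ms @ 0 + 989.011ms (3/2)
2. 989.011ms @ 3/2 + 989.011ms (3/2)
3. 1978.022ms @ 3 + 989.011ms (3/2)
4. 2967.033ms @ 9/2 + 989.011ms (3/2)
5. 3956.044ms @ 6 + 989.011ms (3/2)
6. 4945.055ms @ 15/2 + 989.011ms (3/2)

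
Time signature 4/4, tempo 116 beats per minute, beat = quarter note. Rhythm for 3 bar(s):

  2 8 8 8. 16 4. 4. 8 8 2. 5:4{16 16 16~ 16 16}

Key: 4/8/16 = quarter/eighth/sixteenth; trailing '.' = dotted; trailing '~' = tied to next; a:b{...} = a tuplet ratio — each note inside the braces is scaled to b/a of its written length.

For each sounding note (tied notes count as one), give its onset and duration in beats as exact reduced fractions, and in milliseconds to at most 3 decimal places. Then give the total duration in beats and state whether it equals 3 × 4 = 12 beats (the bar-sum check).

1) 0.0ms=0b +1034.483ms=2b
2) 1034.483ms=2b +258.621ms=1/2b
3) 1293.103ms=5/2b +258.621ms=1/2b
4) 1551.724ms=3b +387.931ms=3/4b
5) 1939.655ms=15/4b +129.31ms=1/4b
6) 2068.966ms=4b +775.862ms=3/2b
7) 2844.828ms=11/2b +775.862ms=3/2b
8) 3620.69ms=7b +258.621ms=1/2b
9) 3879.31ms=15/2b +258.621ms=1/2b
10) 4137.931ms=8b +1551.724ms=3b
11) 5689.655ms=11b +103.448ms=1/5b
12) 5793.103ms=56/5b +103.448ms=1/5b
13) 5896.552ms=57/5b +206.897ms=2/5b
14) 6103.448ms=59/5b +103.448ms=1/5b
Σ=12b of 12 (116bpm 4/4) — PASS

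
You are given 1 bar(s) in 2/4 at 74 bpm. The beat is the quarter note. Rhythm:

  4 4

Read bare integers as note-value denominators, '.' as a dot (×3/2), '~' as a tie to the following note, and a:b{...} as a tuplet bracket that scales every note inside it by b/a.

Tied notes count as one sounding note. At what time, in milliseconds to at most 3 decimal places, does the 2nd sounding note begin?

note 2 onset = 1b = 810.811ms

1. 0.0ms @ 0 + 810.811ms (1)
2. 810.811ms @ 1 + 810.811ms (1)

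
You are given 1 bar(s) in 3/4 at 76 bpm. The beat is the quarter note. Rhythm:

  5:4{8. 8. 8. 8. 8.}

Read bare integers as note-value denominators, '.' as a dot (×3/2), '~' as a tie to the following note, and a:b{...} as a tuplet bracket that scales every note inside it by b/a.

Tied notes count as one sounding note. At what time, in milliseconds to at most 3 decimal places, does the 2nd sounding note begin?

note 2 onset = 3/5b = 473.684ms

1. 0.0ms @ 0 + 473.684ms (3/5)
2. 473.684ms @ 3/5 + 473.684ms (3/5)
3. 947.368ms @ 6/5 + 473.684ms (3/5)
4. 1421.053ms @ 9/5 + 473.684ms (3/5)
5. 1894.737ms @ 12/5 + 473.684ms (3/5)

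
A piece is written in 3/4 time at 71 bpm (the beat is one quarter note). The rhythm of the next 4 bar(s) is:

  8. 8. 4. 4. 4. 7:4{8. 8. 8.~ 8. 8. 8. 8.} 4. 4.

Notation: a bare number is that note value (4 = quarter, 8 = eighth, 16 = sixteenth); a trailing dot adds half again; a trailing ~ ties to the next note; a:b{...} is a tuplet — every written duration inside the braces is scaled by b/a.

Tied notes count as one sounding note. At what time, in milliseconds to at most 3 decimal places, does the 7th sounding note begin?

note 7 onset = 45/7b = 5432.596ms

1. 0.0ms @ 0 + 633.803ms (3/4)
2. 633.803ms @ 3/4 + 633.803ms (3/4)
3. 1267.606ms @ 3/2 + 1267.606ms (3/2)
4. 2535.211ms @ 3 + 1267.606ms (3/2)
5. 3802.817ms @ 9/2 + 1267.606ms (3/2)
6. 5070.423ms @ 6 + 362.173ms (3/7)
7. 5432.596ms @ 45/7 + 362.173ms (3/7)
8. 5794.769ms @ 48/7 + 724.346ms (6/7)
9. 6519.115ms @ 54/7 + 362.173ms (3/7)
10. 6881.288ms @ 57/7 + 362.173ms (3/7)
11. 7243.461ms @ 60/7 + 362.173ms (3/7)
12. 7605.634ms @ 9 + 1267.606ms (3/2)
13. 8873.239ms @ 21/2 + 1267.606ms (3/2)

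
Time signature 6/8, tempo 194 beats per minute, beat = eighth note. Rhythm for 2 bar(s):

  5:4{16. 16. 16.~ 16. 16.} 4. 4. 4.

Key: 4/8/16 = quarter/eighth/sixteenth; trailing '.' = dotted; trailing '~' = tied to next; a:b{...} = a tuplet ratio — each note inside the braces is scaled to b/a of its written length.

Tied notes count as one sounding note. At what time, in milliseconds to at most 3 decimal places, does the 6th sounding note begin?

note 6 onset = 6b = 1855.67ms

1. 0.0ms @ 0 + 185.567ms (3/5)
2. 185.567ms @ 3/5 + 185.567ms (3/5)
3. 371.134ms @ 6/5 + 371.134ms (6/5)
4. 742.268ms @ 12/5 + 185.567ms (3/5)
5. 927.835ms @ 3 + 927.835ms (3)
6. 1855.67ms @ 6 + 927.835ms (3)
7. 2783.505ms @ 9 + 927.835ms (3)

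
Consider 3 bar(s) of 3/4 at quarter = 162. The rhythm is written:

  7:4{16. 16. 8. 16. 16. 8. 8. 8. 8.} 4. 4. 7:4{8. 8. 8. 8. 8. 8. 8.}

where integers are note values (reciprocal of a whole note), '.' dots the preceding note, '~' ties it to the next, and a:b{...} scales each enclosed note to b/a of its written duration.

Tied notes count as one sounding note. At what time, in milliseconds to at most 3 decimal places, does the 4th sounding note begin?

note 4 onset = 6/7b = 317.46ms

1. 0.0ms @ 0 + 79.365ms (3/14)
2. 79.365ms @ 3/14 + 79.365ms (3/14)
3. 158.73ms @ 3/7 + 158.73ms (3/7)
4. 317.46ms @ 6/7 + 79.365ms (3/14)
5. 396.825ms @ 15/14 + 79.365ms (3/14)
6. 476.19ms @ 9/7 + 158.73ms (3/7)
7. 634.921ms @ 12/7 + 158.73ms (3/7)
8. 793.651ms @ 15/7 + 158.73ms (3/7)
9. 952.381ms @ 18/7 + 158.73ms (3/7)
10. 1111.111ms @ 3 + 555.556ms (3/2)
11. 1666.667ms @ 9/2 + 555.556ms (3/2)
12. 2222.222ms @ 6 + 158.73ms (3/7)
13. 2380.952ms @ 45/7 + 158.73ms (3/7)
14. 2539.683ms @ 48/7 + 158.73ms (3/7)
15. 2698.413ms @ 51/7 + 158.73ms (3/7)
16. 2857.143ms @ 54/7 + 158.73ms (3/7)
17. 3015.873ms @ 57/7 + 158.73ms (3/7)
18. 3174.603ms @ 60/7 + 158.73ms (3/7)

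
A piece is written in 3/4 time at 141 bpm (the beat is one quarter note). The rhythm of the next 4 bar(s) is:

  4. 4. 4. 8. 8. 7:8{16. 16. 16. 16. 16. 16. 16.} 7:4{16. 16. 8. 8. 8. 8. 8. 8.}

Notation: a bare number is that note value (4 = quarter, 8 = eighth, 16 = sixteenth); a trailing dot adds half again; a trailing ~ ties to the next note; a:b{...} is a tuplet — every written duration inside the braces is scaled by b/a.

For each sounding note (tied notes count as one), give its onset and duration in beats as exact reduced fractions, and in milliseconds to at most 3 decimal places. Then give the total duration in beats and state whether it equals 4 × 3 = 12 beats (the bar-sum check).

1) 0.0ms=0b +638.298ms=3/2b
2) 638.298ms=3/2b +638.298ms=3/2b
3) 1276.596ms=3b +638.298ms=3/2b
4) 1914.894ms=9/2b +319.149ms=3/4b
5) 2234.043ms=21/4b +319.149ms=3/4b
6) 2553.191ms=6b +182.371ms=3/7b
7) 2735.562ms=45/7b +182.371ms=3/7b
8) 2917.933ms=48/7b +182.371ms=3/7b
9) 3100.304ms=51/7b +182.371ms=3/7b
10) 3282.675ms=54/7b +182.371ms=3/7b
11) 3465.046ms=57/7b +182.371ms=3/7b
12) 3647.416ms=60/7b +182.371ms=3/7b
13) 3829.787ms=9b +91.185ms=3/14b
14) 3920.973ms=129/14b +91.185ms=3/14b
15) 4012.158ms=66/7b +182.371ms=3/7b
16) 4194.529ms=69/7b +182.371ms=3/7b
17) 4376.9ms=72/7b +182.371ms=3/7b
18) 4559.271ms=75/7b +182.371ms=3/7b
19) 4741.641ms=78/7b +182.371ms=3/7b
20) 4924.012ms=81/7b +182.371ms=3/7b
Σ=12b of 12 (141bpm 3/4) — PASS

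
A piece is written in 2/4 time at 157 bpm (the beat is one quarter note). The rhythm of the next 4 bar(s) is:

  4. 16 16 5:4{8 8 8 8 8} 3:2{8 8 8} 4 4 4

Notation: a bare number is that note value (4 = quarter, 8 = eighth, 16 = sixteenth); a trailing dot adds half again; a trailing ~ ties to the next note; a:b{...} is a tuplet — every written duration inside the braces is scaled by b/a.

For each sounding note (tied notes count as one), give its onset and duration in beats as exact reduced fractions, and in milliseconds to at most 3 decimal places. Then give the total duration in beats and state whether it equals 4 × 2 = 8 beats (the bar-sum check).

1) 0.0ms=0b +573.248ms=3/2b
2) 573.248ms=3/2b +95.541ms=1/4b
3) 668.79ms=7/4b +95.541ms=1/4b
4) 764.331ms=2b +152.866ms=2/5b
5) 917.197ms=12/5b +152.866ms=2/5b
6) 1070.064ms=14/5b +152.866ms=2/5b
7) 1222.93ms=16/5b +152.866ms=2/5b
8) 1375.796ms=18/5b +152.866ms=2/5b
9) 1528.662ms=4b +127.389ms=1/3b
10) 1656.051ms=13/3b +127.389ms=1/3b
11) 1783.439ms=14/3b +127.389ms=1/3b
12) 1910.828ms=5b +382.166ms=1b
13) 2292.994ms=6b +382.166ms=1b
14) 2675.159ms=7b +382.166ms=1b
Σ=8b of 8 (157bpm 2/4) — PASS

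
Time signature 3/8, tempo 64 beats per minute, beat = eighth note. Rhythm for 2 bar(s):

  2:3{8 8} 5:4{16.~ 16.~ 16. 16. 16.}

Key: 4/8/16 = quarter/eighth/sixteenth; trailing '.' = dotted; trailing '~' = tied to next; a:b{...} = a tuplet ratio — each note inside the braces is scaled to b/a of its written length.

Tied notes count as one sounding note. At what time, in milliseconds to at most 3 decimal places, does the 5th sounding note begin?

1. 0.0ms @ 0 + 1406.25ms (3/2)
2. 1406.25ms @ 3/2 + 1406.25ms (3/2)
3. 2812.5ms @ 3 + 1687.5ms (9/5)
4. 4500.0ms @ 24/5 + 562.5ms (3/5)
5. 5062.5ms @ 27/5 + 562.5ms (3/5)

note 5 onset = 27/5b = 5062.5ms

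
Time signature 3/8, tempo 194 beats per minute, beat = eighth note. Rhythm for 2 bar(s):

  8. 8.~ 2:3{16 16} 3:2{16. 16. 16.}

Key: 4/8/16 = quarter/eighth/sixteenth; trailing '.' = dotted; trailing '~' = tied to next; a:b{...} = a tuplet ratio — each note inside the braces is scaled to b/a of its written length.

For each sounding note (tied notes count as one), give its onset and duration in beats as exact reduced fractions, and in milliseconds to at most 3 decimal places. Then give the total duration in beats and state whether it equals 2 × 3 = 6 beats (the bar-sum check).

1) 0.0ms=0b +463.918ms=3/2b
2) 463.918ms=3/2b +695.876ms=9/4b
3) 1159.794ms=15/4b +231.959ms=3/4b
4) 1391.753ms=9/2b +154.639ms=1/2b
5) 1546.392ms=5b +154.639ms=1/2b
6) 1701.031ms=11/2b +154.639ms=1/2b
Σ=6b of 6 (194bpm 3/8) — PASS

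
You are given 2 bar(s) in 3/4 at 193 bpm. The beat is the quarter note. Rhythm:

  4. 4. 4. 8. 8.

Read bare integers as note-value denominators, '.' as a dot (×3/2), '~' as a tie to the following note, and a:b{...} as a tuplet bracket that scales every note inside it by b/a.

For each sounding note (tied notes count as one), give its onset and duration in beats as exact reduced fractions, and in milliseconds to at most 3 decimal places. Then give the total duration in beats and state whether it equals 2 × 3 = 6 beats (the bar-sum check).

1) 0.0ms=0b +466.321ms=3/2b
2) 466.321ms=3/2b +466.321ms=3/2b
3) 932.642ms=3b +466.321ms=3/2b
4) 1398.964ms=9/2b +233.161ms=3/4b
5) 1632.124ms=21/4b +233.161ms=3/4b
Σ=6b of 6 (193bpm 3/4) — PASS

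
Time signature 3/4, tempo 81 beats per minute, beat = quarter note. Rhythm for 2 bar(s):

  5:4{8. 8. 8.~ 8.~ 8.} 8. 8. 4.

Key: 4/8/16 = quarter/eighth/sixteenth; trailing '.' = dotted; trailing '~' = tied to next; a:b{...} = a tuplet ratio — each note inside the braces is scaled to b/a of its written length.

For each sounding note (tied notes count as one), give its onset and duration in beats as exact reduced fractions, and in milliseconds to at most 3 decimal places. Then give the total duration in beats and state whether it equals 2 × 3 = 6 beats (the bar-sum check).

1) 0.0ms=0b +444.444ms=3/5b
2) 444.444ms=3/5b +444.444ms=3/5b
3) 888.889ms=6/5b +1333.333ms=9/5b
4) 2222.222ms=3b +555.556ms=3/4b
5) 2777.778ms=15/4b +555.556ms=3/4b
6) 3333.333ms=9/2b +1111.111ms=3/2b
Σ=6b of 6 (81bpm 3/4) — PASS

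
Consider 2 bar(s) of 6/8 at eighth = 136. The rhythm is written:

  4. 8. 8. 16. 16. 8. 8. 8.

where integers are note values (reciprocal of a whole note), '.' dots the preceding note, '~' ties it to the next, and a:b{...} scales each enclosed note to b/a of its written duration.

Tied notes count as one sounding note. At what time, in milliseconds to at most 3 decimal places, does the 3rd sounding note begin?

1. 0.0ms @ 0 + 1323.529ms (3)
2. 1323.529ms @ 3 + 661.765ms (3/2)
3. 1985.294ms @ 9/2 + 661.765ms (3/2)
4. 2647.059ms @ 6 + 330.882ms (3/4)
5. 2977.941ms @ 27/4 + 330.882ms (3/4)
6. 3308.824ms @ 15/2 + 661.765ms (3/2)
7. 3970.588ms @ 9 + 661.765ms (3/2)
8. 4632.353ms @ 21/2 + 661.765ms (3/2)

note 3 onset = 9/2b = 1985.294ms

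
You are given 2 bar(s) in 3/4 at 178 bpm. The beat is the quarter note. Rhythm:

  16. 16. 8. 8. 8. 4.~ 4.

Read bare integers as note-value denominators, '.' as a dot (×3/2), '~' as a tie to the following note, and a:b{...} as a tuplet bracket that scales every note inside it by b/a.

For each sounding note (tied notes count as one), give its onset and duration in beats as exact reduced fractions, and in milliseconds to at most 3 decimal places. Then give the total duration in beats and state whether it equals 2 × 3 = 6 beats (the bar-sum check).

1) 0.0ms=0b +126.404ms=3/8b
2) 126.404ms=3/8b +126.404ms=3/8b
3) 252.809ms=3/4b +252.809ms=3/4b
4) 505.618ms=3/2b +252.809ms=3/4b
5) 758.427ms=9/4b +252.809ms=3/4b
6) 1011.236ms=3b +1011.236ms=3b
Σ=6b of 6 (178bpm 3/4) — PASS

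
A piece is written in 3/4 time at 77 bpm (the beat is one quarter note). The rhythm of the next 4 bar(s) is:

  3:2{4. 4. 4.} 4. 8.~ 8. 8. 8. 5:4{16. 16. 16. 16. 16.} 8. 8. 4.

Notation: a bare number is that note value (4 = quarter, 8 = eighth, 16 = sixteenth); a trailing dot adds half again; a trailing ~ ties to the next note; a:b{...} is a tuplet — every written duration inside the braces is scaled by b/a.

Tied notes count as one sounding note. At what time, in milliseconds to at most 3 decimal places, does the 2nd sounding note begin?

1. 0.0ms @ 0 + 779.221ms (1)
2. 779.221ms @ 1 + 779.221ms (1)
3. 1558.442ms @ 2 + 779.221ms (1)
4. 2337.662ms @ 3 + 1168.831ms (3/2)
5. 3506.494ms @ 9/2 + 1168.831ms (3/2)
6. 4675.325ms @ 6 + 584.416ms (3/4)
7. 5259.74ms @ 27/4 + 584.416ms (3/4)
8. 5844.156ms @ 15/2 + 233.766ms (3/10)
9. 6077.922ms @ 39/5 + 233.766ms (3/10)
10. 6311.688ms @ 81/10 + 233.766ms (3/10)
11. 6545.455ms @ 42/5 + 233.766ms (3/10)
12. 6779.221ms @ 87/10 + 233.766ms (3/10)
13. 7012.987ms @ 9 + 584.416ms (3/4)
14. 7597.403ms @ 39/4 + 584.416ms (3/4)
15. 8181.818ms @ 21/2 + 1168.831ms (3/2)

note 2 onset = 1b = 779.221ms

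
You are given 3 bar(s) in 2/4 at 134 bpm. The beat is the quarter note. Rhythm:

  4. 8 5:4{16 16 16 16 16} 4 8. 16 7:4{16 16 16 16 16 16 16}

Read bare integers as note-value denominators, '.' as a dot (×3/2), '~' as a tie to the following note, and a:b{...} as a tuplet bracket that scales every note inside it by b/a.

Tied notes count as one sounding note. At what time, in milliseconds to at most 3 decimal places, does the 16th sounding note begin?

note 16 onset = 40/7b = 2558.635ms

1. 0.0ms @ 0 + 671.642ms (3/2)
2. 671.642ms @ 3/2 + 223.881ms (1/2)
3. 895.522ms @ 2 + 89.552ms (1/5)
4. 985.075ms @ 11/5 + 89.552ms (1/5)
5. 1074.627ms @ 12/5 + 89.552ms (1/5)
6. 1164.179ms @ 13/5 + 89.552ms (1/5)
7. 1253.731ms @ 14/5 + 89.552ms (1/5)
8. 1343.284ms @ 3 + 447.761ms (1)
9. 1791.045ms @ 4 + 335.821ms (3/4)
10. 2126.866ms @ 19/4 + 111.94ms (1/4)
11. 2238.806ms @ 5 + 63.966ms (1/7)
12. 2302.772ms @ 36/7 + 63.966ms (1/7)
13. 2366.738ms @ 37/7 + 63.966ms (1/7)
14. 2430.704ms @ 38/7 + 63.966ms (1/7)
15. 2494.67ms @ 39/7 + 63.966ms (1/7)
16. 2558.635ms @ 40/7 + 63.966ms (1/7)
17. 2622.601ms @ 41/7 + 63.966ms (1/7)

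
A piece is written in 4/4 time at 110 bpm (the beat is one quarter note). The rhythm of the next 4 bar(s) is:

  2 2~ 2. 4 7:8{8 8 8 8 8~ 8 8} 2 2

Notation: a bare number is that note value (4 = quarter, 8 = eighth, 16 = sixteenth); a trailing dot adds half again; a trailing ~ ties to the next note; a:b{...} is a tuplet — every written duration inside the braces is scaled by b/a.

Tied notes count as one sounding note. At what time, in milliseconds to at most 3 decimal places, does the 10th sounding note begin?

note 10 onset = 12b = 6545.455ms

1. 0.0ms @ 0 + 1090.909ms (2)
2. 1090.909ms @ 2 + 2727.273ms (5)
3. 3818.182ms @ 7 + 545.455ms (1)
4. 4363.636ms @ 8 + 311.688ms (4/7)
5. 4675.325ms @ 60/7 + 311.688ms (4/7)
6. 4987.013ms @ 64/7 + 311.688ms (4/7)
7. 5298.701ms @ 68/7 + 311.688ms (4/7)
8. 5610.39ms @ 72/7 + 623.377ms (8/7)
9. 6233.766ms @ 80/7 + 311.688ms (4/7)
10. 6545.455ms @ 12 + 1090.909ms (2)
11. 7636.364ms @ 14 + 1090.909ms (2)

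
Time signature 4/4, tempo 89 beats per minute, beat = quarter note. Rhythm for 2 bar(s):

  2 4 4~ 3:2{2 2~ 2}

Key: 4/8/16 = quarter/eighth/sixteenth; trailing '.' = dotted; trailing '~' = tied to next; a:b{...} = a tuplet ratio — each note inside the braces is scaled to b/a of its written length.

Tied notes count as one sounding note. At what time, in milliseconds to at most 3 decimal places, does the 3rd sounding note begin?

note 3 onset = 3b = 2022.472ms

1. 0.0ms @ 0 + 1348.315ms (2)
2. 1348.315ms @ 2 + 674.157ms (1)
3. 2022.472ms @ 3 + 1573.034ms (7/3)
4. 3595.506ms @ 16/3 + 1797.753ms (8/3)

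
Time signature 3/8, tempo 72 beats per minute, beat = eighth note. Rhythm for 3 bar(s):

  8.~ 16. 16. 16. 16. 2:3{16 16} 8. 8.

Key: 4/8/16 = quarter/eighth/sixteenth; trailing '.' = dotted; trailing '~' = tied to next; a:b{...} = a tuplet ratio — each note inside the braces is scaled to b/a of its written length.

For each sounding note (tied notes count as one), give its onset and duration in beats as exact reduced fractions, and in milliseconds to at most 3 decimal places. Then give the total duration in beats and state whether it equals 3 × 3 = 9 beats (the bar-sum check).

1) 0.0ms=0b +1875.0ms=9/4b
2) 1875.0ms=9/4b +625.0ms=3/4b
3) 2500.0ms=3b +625.0ms=3/4b
4) 3125.0ms=15/4b +625.0ms=3/4b
5) 3750.0ms=9/2b +625.0ms=3/4b
6) 4375.0ms=21/4b +625.0ms=3/4b
7) 5000.0ms=6b +1250.0ms=3/2b
8) 6250.0ms=15/2b +1250.0ms=3/2b
Σ=9b of 9 (72bpm 3/8) — PASS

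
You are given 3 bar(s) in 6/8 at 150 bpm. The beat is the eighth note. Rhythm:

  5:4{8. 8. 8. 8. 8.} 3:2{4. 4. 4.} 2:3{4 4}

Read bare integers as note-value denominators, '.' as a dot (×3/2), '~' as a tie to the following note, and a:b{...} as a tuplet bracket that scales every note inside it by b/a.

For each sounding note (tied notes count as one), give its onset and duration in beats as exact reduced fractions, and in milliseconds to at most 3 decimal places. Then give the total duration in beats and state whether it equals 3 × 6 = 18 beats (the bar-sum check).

1) 0.0ms=0b +480.0ms=6/5b
2) 480.0ms=6/5b +480.0ms=6/5b
3) 960.0ms=12/5b +480.0ms=6/5b
4) 1440.0ms=18/5b +480.0ms=6/5b
5) 1920.0ms=24/5b +480.0ms=6/5b
6) 2400.0ms=6b +800.0ms=2b
7) 3200.0ms=8b +800.0ms=2b
8) 4000.0ms=10b +800.0ms=2b
9) 4800.0ms=12b +1200.0ms=3b
10) 6000.0ms=15b +1200.0ms=3b
Σ=18b of 18 (150bpm 6/8) — PASS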